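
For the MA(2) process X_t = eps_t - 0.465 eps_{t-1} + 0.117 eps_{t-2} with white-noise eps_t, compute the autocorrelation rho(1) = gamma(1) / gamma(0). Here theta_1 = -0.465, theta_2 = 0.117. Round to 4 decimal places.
\rho(1) = -0.4223

For an MA(q) process with theta_0 = 1, the autocovariance is
  gamma(k) = sigma^2 * sum_{i=0..q-k} theta_i * theta_{i+k},
and rho(k) = gamma(k) / gamma(0). Sigma^2 cancels.
  numerator   = (1)*(-0.465) + (-0.465)*(0.117) = -0.519405.
  denominator = (1)^2 + (-0.465)^2 + (0.117)^2 = 1.229914.
  rho(1) = -0.519405 / 1.229914 = -0.4223.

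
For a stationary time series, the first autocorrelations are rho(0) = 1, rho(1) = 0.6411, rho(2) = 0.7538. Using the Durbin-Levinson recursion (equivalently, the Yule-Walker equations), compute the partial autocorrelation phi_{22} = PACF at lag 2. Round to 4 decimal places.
\phi_{22} = 0.5820

The PACF at lag k is phi_{kk}, the last component of the solution
to the Yule-Walker system G_k phi = r_k where
  (G_k)_{ij} = rho(|i - j|), (r_k)_i = rho(i), i,j = 1..k.
Equivalently, Durbin-Levinson gives phi_{kk} iteratively:
  phi_{11} = rho(1)
  phi_{kk} = [rho(k) - sum_{j=1..k-1} phi_{k-1,j} rho(k-j)]
            / [1 - sum_{j=1..k-1} phi_{k-1,j} rho(j)],
  phi_{k,j} = phi_{k-1,j} - phi_{kk} phi_{k-1,k-j},  j = 1..k-1.
Step k = 1:
  phi_11 = rho(1) = 0.6411.
Step k = 2:
  phi_22 = [rho(2) - phi_11 rho(1)] / [1 - phi_11 rho(1)] = [0.7538 - (0.6411)(0.6411)] / [1 - (0.6411)(0.6411)]
         = 0.34279079 / 0.58899079 = 0.582.
Therefore phi_{22} = 0.5820.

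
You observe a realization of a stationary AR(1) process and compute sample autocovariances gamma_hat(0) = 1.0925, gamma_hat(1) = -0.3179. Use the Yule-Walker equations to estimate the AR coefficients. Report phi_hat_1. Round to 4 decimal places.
\hat\phi_{1} = -0.2910

The Yule-Walker equations for an AR(p) process read, in matrix form,
  Gamma_p phi = r_p,   with   (Gamma_p)_{ij} = gamma(|i - j|),
                       (r_p)_i = gamma(i),   i,j = 1..p.
Substitute the sample gammas (Toeplitz matrix and right-hand side of size 1):
  Gamma_p = [[1.0925]]
  r_p     = [-0.3179]
With p = 1 this is the single equation gamma(0) phi_1 = gamma(1):
  phi_hat_1 = gamma(1) / gamma(0) = -0.3179 / 1.0925 = -0.2910.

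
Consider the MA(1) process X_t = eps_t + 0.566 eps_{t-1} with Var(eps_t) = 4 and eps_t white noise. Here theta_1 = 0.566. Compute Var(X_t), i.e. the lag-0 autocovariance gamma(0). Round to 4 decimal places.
\gamma(0) = 5.2814

For an MA(q) process X_t = eps_t + sum_i theta_i eps_{t-i} with
Var(eps_t) = sigma^2, the variance is
  gamma(0) = sigma^2 * (1 + sum_i theta_i^2).
  sum_i theta_i^2 = (0.566)^2 = 0.320356.
  gamma(0) = 4 * (1 + 0.320356) = 4 * 1.320356 = 5.281424, which rounds to 5.2814.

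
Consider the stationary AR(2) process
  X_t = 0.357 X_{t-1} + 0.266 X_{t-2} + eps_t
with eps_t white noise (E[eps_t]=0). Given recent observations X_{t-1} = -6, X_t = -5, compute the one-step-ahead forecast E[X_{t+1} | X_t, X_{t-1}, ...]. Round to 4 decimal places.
E[X_{t+1} \mid \mathcal F_t] = -3.3810

For an AR(p) model X_t = c + sum_i phi_i X_{t-i} + eps_t, the
one-step-ahead conditional mean is
  E[X_{t+1} | X_t, ...] = c + sum_i phi_i X_{t+1-i}.
Substitute known values:
  E[X_{t+1} | ...] = (0.357) * (-5) + (0.266) * (-6)
                   = -3.3810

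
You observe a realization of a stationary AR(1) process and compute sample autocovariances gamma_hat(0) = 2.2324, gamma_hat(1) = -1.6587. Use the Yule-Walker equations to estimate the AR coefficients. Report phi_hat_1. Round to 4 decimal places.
\hat\phi_{1} = -0.7430

The Yule-Walker equations for an AR(p) process read, in matrix form,
  Gamma_p phi = r_p,   with   (Gamma_p)_{ij} = gamma(|i - j|),
                       (r_p)_i = gamma(i),   i,j = 1..p.
Substitute the sample gammas (Toeplitz matrix and right-hand side of size 1):
  Gamma_p = [[2.2324]]
  r_p     = [-1.6587]
With p = 1 this is the single equation gamma(0) phi_1 = gamma(1):
  phi_hat_1 = gamma(1) / gamma(0) = -1.6587 / 2.2324 = -0.7430.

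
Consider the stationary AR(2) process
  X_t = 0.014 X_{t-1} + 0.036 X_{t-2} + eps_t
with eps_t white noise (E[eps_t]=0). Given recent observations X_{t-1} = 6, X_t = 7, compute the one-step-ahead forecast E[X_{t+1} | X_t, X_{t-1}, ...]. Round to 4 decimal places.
E[X_{t+1} \mid \mathcal F_t] = 0.3140

For an AR(p) model X_t = c + sum_i phi_i X_{t-i} + eps_t, the
one-step-ahead conditional mean is
  E[X_{t+1} | X_t, ...] = c + sum_i phi_i X_{t+1-i}.
Substitute known values:
  E[X_{t+1} | ...] = (0.014) * (7) + (0.036) * (6)
                   = 0.3140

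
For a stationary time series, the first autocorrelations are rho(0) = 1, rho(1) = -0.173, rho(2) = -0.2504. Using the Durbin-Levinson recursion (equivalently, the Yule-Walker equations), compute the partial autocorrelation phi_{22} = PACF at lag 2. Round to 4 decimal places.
\phi_{22} = -0.2890

The PACF at lag k is phi_{kk}, the last component of the solution
to the Yule-Walker system G_k phi = r_k where
  (G_k)_{ij} = rho(|i - j|), (r_k)_i = rho(i), i,j = 1..k.
Equivalently, Durbin-Levinson gives phi_{kk} iteratively:
  phi_{11} = rho(1)
  phi_{kk} = [rho(k) - sum_{j=1..k-1} phi_{k-1,j} rho(k-j)]
            / [1 - sum_{j=1..k-1} phi_{k-1,j} rho(j)],
  phi_{k,j} = phi_{k-1,j} - phi_{kk} phi_{k-1,k-j},  j = 1..k-1.
Step k = 1:
  phi_11 = rho(1) = -0.173.
Step k = 2:
  phi_22 = [rho(2) - phi_11 rho(1)] / [1 - phi_11 rho(1)] = [-0.2504 - (-0.173)(-0.173)] / [1 - (-0.173)(-0.173)]
         = -0.280329 / 0.970071 = -0.289.
Therefore phi_{22} = -0.2890.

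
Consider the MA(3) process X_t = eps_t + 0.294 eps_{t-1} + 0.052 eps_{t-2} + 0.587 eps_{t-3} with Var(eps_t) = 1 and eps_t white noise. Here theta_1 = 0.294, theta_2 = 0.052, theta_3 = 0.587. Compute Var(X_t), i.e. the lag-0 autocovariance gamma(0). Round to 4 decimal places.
\gamma(0) = 1.4337

For an MA(q) process X_t = eps_t + sum_i theta_i eps_{t-i} with
Var(eps_t) = sigma^2, the variance is
  gamma(0) = sigma^2 * (1 + sum_i theta_i^2).
  sum_i theta_i^2 = (0.294)^2 + (0.052)^2 + (0.587)^2 = 0.086436 + 0.002704 + 0.344569 = 0.433709.
  gamma(0) = 1 * (1 + 0.433709) = 1 * 1.433709 = 1.433709, which rounds to 1.4337.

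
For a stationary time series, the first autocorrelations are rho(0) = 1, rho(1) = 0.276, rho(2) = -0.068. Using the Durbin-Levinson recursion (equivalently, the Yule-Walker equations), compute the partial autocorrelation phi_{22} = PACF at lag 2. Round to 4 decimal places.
\phi_{22} = -0.1561

The PACF at lag k is phi_{kk}, the last component of the solution
to the Yule-Walker system G_k phi = r_k where
  (G_k)_{ij} = rho(|i - j|), (r_k)_i = rho(i), i,j = 1..k.
Equivalently, Durbin-Levinson gives phi_{kk} iteratively:
  phi_{11} = rho(1)
  phi_{kk} = [rho(k) - sum_{j=1..k-1} phi_{k-1,j} rho(k-j)]
            / [1 - sum_{j=1..k-1} phi_{k-1,j} rho(j)],
  phi_{k,j} = phi_{k-1,j} - phi_{kk} phi_{k-1,k-j},  j = 1..k-1.
Step k = 1:
  phi_11 = rho(1) = 0.276.
Step k = 2:
  phi_22 = [rho(2) - phi_11 rho(1)] / [1 - phi_11 rho(1)] = [-0.068 - (0.276)(0.276)] / [1 - (0.276)(0.276)]
         = -0.144176 / 0.923824 = -0.1561.
Therefore phi_{22} = -0.1561.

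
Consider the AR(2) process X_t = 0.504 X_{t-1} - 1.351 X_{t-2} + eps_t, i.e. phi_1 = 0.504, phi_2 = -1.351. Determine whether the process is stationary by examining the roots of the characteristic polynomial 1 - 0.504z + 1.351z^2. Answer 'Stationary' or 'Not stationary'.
\text{Not stationary}

The AR(p) characteristic polynomial is P(z) = 1 - 0.504z + 1.351z^2.
Stationarity requires all roots to lie outside the unit circle, i.e. |z| > 1 for every root.
Set 1 + (-0.504) z + (1.351) z^2 = 0, i.e. a z^2 + b z + c = 0 with a = 1.351, b = -0.504, c = 1.
Discriminant D = b^2 - 4ac = (-0.504)^2 - 4*(1.351)*1 = 0.254016 - (5.404) = -5.149984.
D < 0, so the roots are the complex-conjugate pair z = (-b +/- i sqrt(-D)) / (2a) = 0.1865 +/- 0.8399i.
For a conjugate pair |z|^2 = z * conj(z) = (product of roots) = c/a = 1/(1.351) = 0.740192, so |z| = sqrt(0.740192) = 0.8603 for both roots.
Moduli of all roots: 0.8603, 0.8603.
All moduli strictly greater than 1? No.
Verdict: Not stationary.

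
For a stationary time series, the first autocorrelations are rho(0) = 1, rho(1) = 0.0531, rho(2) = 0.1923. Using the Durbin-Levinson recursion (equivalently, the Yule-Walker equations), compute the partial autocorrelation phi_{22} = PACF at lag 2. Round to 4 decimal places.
\phi_{22} = 0.1900

The PACF at lag k is phi_{kk}, the last component of the solution
to the Yule-Walker system G_k phi = r_k where
  (G_k)_{ij} = rho(|i - j|), (r_k)_i = rho(i), i,j = 1..k.
Equivalently, Durbin-Levinson gives phi_{kk} iteratively:
  phi_{11} = rho(1)
  phi_{kk} = [rho(k) - sum_{j=1..k-1} phi_{k-1,j} rho(k-j)]
            / [1 - sum_{j=1..k-1} phi_{k-1,j} rho(j)],
  phi_{k,j} = phi_{k-1,j} - phi_{kk} phi_{k-1,k-j},  j = 1..k-1.
Step k = 1:
  phi_11 = rho(1) = 0.0531.
Step k = 2:
  phi_22 = [rho(2) - phi_11 rho(1)] / [1 - phi_11 rho(1)] = [0.1923 - (0.0531)(0.0531)] / [1 - (0.0531)(0.0531)]
         = 0.18948039 / 0.99718039 = 0.19.
Therefore phi_{22} = 0.1900.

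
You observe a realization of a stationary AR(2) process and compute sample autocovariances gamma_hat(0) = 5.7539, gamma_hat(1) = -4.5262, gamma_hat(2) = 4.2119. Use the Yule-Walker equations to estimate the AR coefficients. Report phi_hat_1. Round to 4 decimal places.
\hat\phi_{1} = -0.5530

The Yule-Walker equations for an AR(p) process read, in matrix form,
  Gamma_p phi = r_p,   with   (Gamma_p)_{ij} = gamma(|i - j|),
                       (r_p)_i = gamma(i),   i,j = 1..p.
Substitute the sample gammas (Toeplitz matrix and right-hand side of size 2):
  Gamma_p = [[5.7539, -4.5262], [-4.5262, 5.7539]]
  r_p     = [-4.5262, 4.2119]
Written out:
  5.7539 phi_1 - 4.5262 phi_2 = -4.5262
  -4.5262 phi_1 + 5.7539 phi_2 = 4.2119
Solve by Cramer's rule:
  det = gamma(0)^2 - gamma(1)^2 = (5.7539)^2 - (-4.5262)^2 = 33.10736521 - 20.48648644 = 12.62087877
  phi_hat_1 = [gamma(1) gamma(0) - gamma(1) gamma(2)] / det = [(-4.5262)(5.7539) - (-4.5262)(4.2119)] / 12.62087877 = -6.9794004 / 12.62087877 = -0.553
  phi_hat_2 = [gamma(0) gamma(2) - gamma(1)^2] / det = [(5.7539)(4.2119) - (-4.5262)^2] / 12.62087877 = 3.74836497 / 12.62087877 = 0.297
So phi_hat = [-0.5530, 0.2970].
Therefore phi_hat_1 = -0.5530.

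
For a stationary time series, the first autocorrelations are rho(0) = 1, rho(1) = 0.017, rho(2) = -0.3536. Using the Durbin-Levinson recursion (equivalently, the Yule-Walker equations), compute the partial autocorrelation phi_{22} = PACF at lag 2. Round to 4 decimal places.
\phi_{22} = -0.3540

The PACF at lag k is phi_{kk}, the last component of the solution
to the Yule-Walker system G_k phi = r_k where
  (G_k)_{ij} = rho(|i - j|), (r_k)_i = rho(i), i,j = 1..k.
Equivalently, Durbin-Levinson gives phi_{kk} iteratively:
  phi_{11} = rho(1)
  phi_{kk} = [rho(k) - sum_{j=1..k-1} phi_{k-1,j} rho(k-j)]
            / [1 - sum_{j=1..k-1} phi_{k-1,j} rho(j)],
  phi_{k,j} = phi_{k-1,j} - phi_{kk} phi_{k-1,k-j},  j = 1..k-1.
Step k = 1:
  phi_11 = rho(1) = 0.017.
Step k = 2:
  phi_22 = [rho(2) - phi_11 rho(1)] / [1 - phi_11 rho(1)] = [-0.3536 - (0.017)(0.017)] / [1 - (0.017)(0.017)]
         = -0.353889 / 0.999711 = -0.354.
Therefore phi_{22} = -0.3540.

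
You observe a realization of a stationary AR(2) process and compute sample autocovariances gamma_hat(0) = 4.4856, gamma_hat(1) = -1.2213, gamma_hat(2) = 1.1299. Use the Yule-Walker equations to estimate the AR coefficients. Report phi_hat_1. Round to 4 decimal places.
\hat\phi_{1} = -0.2200

The Yule-Walker equations for an AR(p) process read, in matrix form,
  Gamma_p phi = r_p,   with   (Gamma_p)_{ij} = gamma(|i - j|),
                       (r_p)_i = gamma(i),   i,j = 1..p.
Substitute the sample gammas (Toeplitz matrix and right-hand side of size 2):
  Gamma_p = [[4.4856, -1.2213], [-1.2213, 4.4856]]
  r_p     = [-1.2213, 1.1299]
Written out:
  4.4856 phi_1 - 1.2213 phi_2 = -1.2213
  -1.2213 phi_1 + 4.4856 phi_2 = 1.1299
Solve by Cramer's rule:
  det = gamma(0)^2 - gamma(1)^2 = (4.4856)^2 - (-1.2213)^2 = 20.12060736 - 1.49157369 = 18.62903367
  phi_hat_1 = [gamma(1) gamma(0) - gamma(1) gamma(2)] / det = [(-1.2213)(4.4856) - (-1.2213)(1.1299)] / 18.62903367 = -4.09831641 / 18.62903367 = -0.22
  phi_hat_2 = [gamma(0) gamma(2) - gamma(1)^2] / det = [(4.4856)(1.1299) - (-1.2213)^2] / 18.62903367 = 3.57670575 / 18.62903367 = 0.192
So phi_hat = [-0.2200, 0.1920].
Therefore phi_hat_1 = -0.2200.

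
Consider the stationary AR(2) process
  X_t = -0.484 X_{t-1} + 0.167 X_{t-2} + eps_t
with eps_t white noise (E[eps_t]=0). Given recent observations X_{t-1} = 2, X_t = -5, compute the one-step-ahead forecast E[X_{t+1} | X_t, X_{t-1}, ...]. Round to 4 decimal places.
E[X_{t+1} \mid \mathcal F_t] = 2.7540

For an AR(p) model X_t = c + sum_i phi_i X_{t-i} + eps_t, the
one-step-ahead conditional mean is
  E[X_{t+1} | X_t, ...] = c + sum_i phi_i X_{t+1-i}.
Substitute known values:
  E[X_{t+1} | ...] = (-0.484) * (-5) + (0.167) * (2)
                   = 2.7540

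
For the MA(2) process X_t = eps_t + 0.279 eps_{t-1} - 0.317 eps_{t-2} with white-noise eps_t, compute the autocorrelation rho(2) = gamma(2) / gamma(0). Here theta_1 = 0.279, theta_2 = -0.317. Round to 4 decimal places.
\rho(2) = -0.2690

For an MA(q) process with theta_0 = 1, the autocovariance is
  gamma(k) = sigma^2 * sum_{i=0..q-k} theta_i * theta_{i+k},
and rho(k) = gamma(k) / gamma(0). Sigma^2 cancels.
  numerator   = (1)*(-0.317) = -0.317.
  denominator = (1)^2 + (0.279)^2 + (-0.317)^2 = 1.17833.
  rho(2) = -0.317 / 1.17833 = -0.2690.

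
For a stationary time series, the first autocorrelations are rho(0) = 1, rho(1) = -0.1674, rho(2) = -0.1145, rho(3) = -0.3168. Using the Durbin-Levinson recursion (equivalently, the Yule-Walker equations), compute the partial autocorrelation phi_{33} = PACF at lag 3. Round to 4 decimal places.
\phi_{33} = -0.3820

The PACF at lag k is phi_{kk}, the last component of the solution
to the Yule-Walker system G_k phi = r_k where
  (G_k)_{ij} = rho(|i - j|), (r_k)_i = rho(i), i,j = 1..k.
Equivalently, Durbin-Levinson gives phi_{kk} iteratively:
  phi_{11} = rho(1)
  phi_{kk} = [rho(k) - sum_{j=1..k-1} phi_{k-1,j} rho(k-j)]
            / [1 - sum_{j=1..k-1} phi_{k-1,j} rho(j)],
  phi_{k,j} = phi_{k-1,j} - phi_{kk} phi_{k-1,k-j},  j = 1..k-1.
Step k = 1:
  phi_11 = rho(1) = -0.1674.
Step k = 2:
  phi_22 = [rho(2) - phi_11 rho(1)] / [1 - phi_11 rho(1)] = [-0.1145 - (-0.1674)(-0.1674)] / [1 - (-0.1674)(-0.1674)]
         = -0.14252276 / 0.97197724 = -0.146632.
  Update: phi_21 = phi_11 - phi_22 phi_11 = -0.1674 - (-0.146632)(-0.1674) = -0.191946.
Step k = 3:
  phi_33 = [rho(3) - phi_21 rho(2) - phi_22 rho(1)] / [1 - phi_21 rho(1) - phi_22 rho(2)]
    numerator   = -0.3168 - (-0.191946)(-0.1145) - (-0.146632)(-0.1674) = -0.363324
    denominator = 1 - (-0.191946)(-0.1674) - (-0.146632)(-0.1145) = 0.95107887
  phi_33 = -0.363324 / 0.95107887 = -0.382.
Therefore phi_{33} = -0.3820.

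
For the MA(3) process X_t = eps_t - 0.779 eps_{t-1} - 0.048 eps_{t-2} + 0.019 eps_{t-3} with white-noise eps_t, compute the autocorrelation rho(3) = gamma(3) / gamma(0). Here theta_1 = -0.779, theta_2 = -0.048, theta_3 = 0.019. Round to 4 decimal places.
\rho(3) = 0.0118

For an MA(q) process with theta_0 = 1, the autocovariance is
  gamma(k) = sigma^2 * sum_{i=0..q-k} theta_i * theta_{i+k},
and rho(k) = gamma(k) / gamma(0). Sigma^2 cancels.
  numerator   = (1)*(0.019) = 0.019.
  denominator = (1)^2 + (-0.779)^2 + (-0.048)^2 + (0.019)^2 = 1.609506.
  rho(3) = 0.019 / 1.609506 = 0.0118.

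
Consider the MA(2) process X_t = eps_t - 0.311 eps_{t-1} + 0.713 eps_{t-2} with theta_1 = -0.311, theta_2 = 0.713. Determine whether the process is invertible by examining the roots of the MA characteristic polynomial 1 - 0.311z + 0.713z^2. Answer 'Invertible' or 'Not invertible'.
\text{Invertible}

The MA(q) characteristic polynomial is P(z) = 1 - 0.311z + 0.713z^2.
Invertibility requires all roots to lie outside the unit circle, i.e. |z| > 1 for every root.
Set 1 + (-0.311) z + (0.713) z^2 = 0, i.e. a z^2 + b z + c = 0 with a = 0.713, b = -0.311, c = 1.
Discriminant D = b^2 - 4ac = (-0.311)^2 - 4*(0.713)*1 = 0.096721 - (2.852) = -2.755279.
D < 0, so the roots are the complex-conjugate pair z = (-b +/- i sqrt(-D)) / (2a) = 0.2181 +/- 1.164i.
For a conjugate pair |z|^2 = z * conj(z) = (product of roots) = c/a = 1/(0.713) = 1.402525, so |z| = sqrt(1.402525) = 1.1843 for both roots.
Moduli of all roots: 1.1843, 1.1843.
All moduli strictly greater than 1? Yes.
Verdict: Invertible.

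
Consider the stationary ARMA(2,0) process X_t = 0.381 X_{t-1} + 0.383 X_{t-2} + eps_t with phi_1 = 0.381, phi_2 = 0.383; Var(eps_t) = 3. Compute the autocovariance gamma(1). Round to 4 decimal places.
\gamma(1) = 3.5090

Multiply the model equation by X_{t-k} and take expectations. With theta_0 = psi_0 = 1 and psi_j the MA(infinity) weights, this gives
  gamma(k) - sum_i phi_i gamma(k-i) = c_k,
  c_k = sigma^2 * sum_{j=k..q} theta_j psi_{j-k}   (c_k = 0 for k > q),
using gamma(-m) = gamma(m).
Pure AR (q = 0): c_0 = sigma^2 = 3, c_k = 0 for k >= 1.
Equations for k = 0, 1, 2 (AR order 2, c_2 = 0):
  (E0) gamma(0) = phi_1 gamma(1) + phi_2 gamma(2) + c_0
  (E1) gamma(1) = phi_1 gamma(0) + phi_2 gamma(1) + c_1
  (E2) gamma(2) = phi_1 gamma(1) + phi_2 gamma(0)
From (E1): gamma(1) = A gamma(0) + B with
  A = phi_1 / (1 - phi_2) = 0.381 / 0.617 = 0.617504,   B = c_1 / (1 - phi_2) = 0 / 0.617 = 0.
Insert (E2) into (E0): gamma(0) (1 - phi_2^2) = phi_1 (1 + phi_2) gamma(1) + c_0.
  phi_1 (1 + phi_2) = (0.381)(1.383) = 0.526923,   1 - phi_2^2 = 0.853311.
Replace gamma(1) by A gamma(0) + B and collect gamma(0):
  gamma(0) [0.853311 - (0.526923)(0.617504)] = c_0 = 3
  gamma(0) * 0.527934 = 3
  gamma(0) = 3 / 0.527934 = 5.682529.
  gamma(1) = A gamma(0) = (0.617504)(5.682529) = 3.508985.
Therefore gamma(1) = 3.5090 (to 4 decimal places).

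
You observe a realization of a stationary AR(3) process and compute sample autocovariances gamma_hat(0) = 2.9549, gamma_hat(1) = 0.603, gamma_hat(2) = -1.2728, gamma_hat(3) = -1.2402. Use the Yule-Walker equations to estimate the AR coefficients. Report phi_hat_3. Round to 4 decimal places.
\hat\phi_{3} = -0.2590

The Yule-Walker equations for an AR(p) process read, in matrix form,
  Gamma_p phi = r_p,   with   (Gamma_p)_{ij} = gamma(|i - j|),
                       (r_p)_i = gamma(i),   i,j = 1..p.
Substitute the sample gammas (Toeplitz matrix and right-hand side of size 3):
  Gamma_p = [[2.9549, 0.603, -1.2728], [0.603, 2.9549, 0.603], [-1.2728, 0.603, 2.9549]]
  r_p     = [0.603, -1.2728, -1.2402]
Written out (R1..R3):
  (R1) 2.9549 phi_1 + 0.603 phi_2 - 1.2728 phi_3 = 0.603
  (R2) 0.603 phi_1 + 2.9549 phi_2 + 0.603 phi_3 = -1.2728
  (R3) -1.2728 phi_1 + 0.603 phi_2 + 2.9549 phi_3 = -1.2402
Gaussian elimination:
  R2 <- R2 - (0.603/2.9549) R1 = R2 - (0.204068) R1:  2.831847 phi_2 + 0.862738 phi_3 = -1.395853
  R3 <- R3 - (-1.2728/2.9549) R1 = R3 - (-0.430742) R1:  0.862738 phi_2 + 2.406651 phi_3 = -0.980462
  R3 <- R3 - (0.862738/2.831847) R2 = R3 - (0.304655) R2:  2.143814 phi_3 = -0.555208
Back-substitution:
  phi_hat_3 = -0.555208 / 2.143814 = -0.258982
  phi_hat_2 = (-1.395853 - (0.862738)(-0.258982)) / 2.831847 = -0.414012
  phi_hat_1 = (0.603 - (0.603)(-0.414012) - (-1.2728)(-0.258982)) / 2.9549 = 0.177
So phi_hat = [0.1770, -0.4140, -0.2590].
Therefore phi_hat_3 = -0.2590.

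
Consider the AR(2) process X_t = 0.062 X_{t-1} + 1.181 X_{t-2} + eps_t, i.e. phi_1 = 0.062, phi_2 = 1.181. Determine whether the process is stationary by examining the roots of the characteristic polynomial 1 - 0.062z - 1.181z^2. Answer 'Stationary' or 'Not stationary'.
\text{Not stationary}

The AR(p) characteristic polynomial is P(z) = 1 - 0.062z - 1.181z^2.
Stationarity requires all roots to lie outside the unit circle, i.e. |z| > 1 for every root.
Set 1 + (-0.062) z + (-1.181) z^2 = 0, i.e. a z^2 + b z + c = 0 with a = -1.181, b = -0.062, c = 1.
Discriminant D = b^2 - 4ac = (-0.062)^2 - 4*(-1.181)*1 = 0.003844 - (-4.724) = 4.727844.
D >= 0, so the roots are real: z = (-b +/- sqrt(D)) / (2a) = (0.062 +/- 2.174361) / (-2.362).
  z_1 = (0.062 + 2.174361) / (-2.362) = -0.9468,   |z_1| = 0.9468.
  z_2 = (0.062 - 2.174361) / (-2.362) = 0.8943,   |z_2| = 0.8943.
Moduli of all roots: 0.9468, 0.8943.
All moduli strictly greater than 1? No.
Verdict: Not stationary.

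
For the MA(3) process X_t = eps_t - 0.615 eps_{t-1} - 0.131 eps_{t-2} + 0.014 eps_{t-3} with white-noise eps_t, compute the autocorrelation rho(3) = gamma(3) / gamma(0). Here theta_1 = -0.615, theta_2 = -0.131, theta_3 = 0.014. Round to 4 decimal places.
\rho(3) = 0.0100

For an MA(q) process with theta_0 = 1, the autocovariance is
  gamma(k) = sigma^2 * sum_{i=0..q-k} theta_i * theta_{i+k},
and rho(k) = gamma(k) / gamma(0). Sigma^2 cancels.
  numerator   = (1)*(0.014) = 0.014.
  denominator = (1)^2 + (-0.615)^2 + (-0.131)^2 + (0.014)^2 = 1.395582.
  rho(3) = 0.014 / 1.395582 = 0.0100.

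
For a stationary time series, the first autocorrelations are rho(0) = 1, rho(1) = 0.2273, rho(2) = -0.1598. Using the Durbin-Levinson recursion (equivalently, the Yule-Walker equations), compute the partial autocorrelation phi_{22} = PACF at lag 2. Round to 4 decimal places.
\phi_{22} = -0.2230

The PACF at lag k is phi_{kk}, the last component of the solution
to the Yule-Walker system G_k phi = r_k where
  (G_k)_{ij} = rho(|i - j|), (r_k)_i = rho(i), i,j = 1..k.
Equivalently, Durbin-Levinson gives phi_{kk} iteratively:
  phi_{11} = rho(1)
  phi_{kk} = [rho(k) - sum_{j=1..k-1} phi_{k-1,j} rho(k-j)]
            / [1 - sum_{j=1..k-1} phi_{k-1,j} rho(j)],
  phi_{k,j} = phi_{k-1,j} - phi_{kk} phi_{k-1,k-j},  j = 1..k-1.
Step k = 1:
  phi_11 = rho(1) = 0.2273.
Step k = 2:
  phi_22 = [rho(2) - phi_11 rho(1)] / [1 - phi_11 rho(1)] = [-0.1598 - (0.2273)(0.2273)] / [1 - (0.2273)(0.2273)]
         = -0.21146529 / 0.94833471 = -0.223.
Therefore phi_{22} = -0.2230.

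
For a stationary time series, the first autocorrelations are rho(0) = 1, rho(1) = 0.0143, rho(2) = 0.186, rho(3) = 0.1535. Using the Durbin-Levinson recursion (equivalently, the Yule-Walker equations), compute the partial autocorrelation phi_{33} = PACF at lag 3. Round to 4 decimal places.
\phi_{33} = 0.1540

The PACF at lag k is phi_{kk}, the last component of the solution
to the Yule-Walker system G_k phi = r_k where
  (G_k)_{ij} = rho(|i - j|), (r_k)_i = rho(i), i,j = 1..k.
Equivalently, Durbin-Levinson gives phi_{kk} iteratively:
  phi_{11} = rho(1)
  phi_{kk} = [rho(k) - sum_{j=1..k-1} phi_{k-1,j} rho(k-j)]
            / [1 - sum_{j=1..k-1} phi_{k-1,j} rho(j)],
  phi_{k,j} = phi_{k-1,j} - phi_{kk} phi_{k-1,k-j},  j = 1..k-1.
Step k = 1:
  phi_11 = rho(1) = 0.0143.
Step k = 2:
  phi_22 = [rho(2) - phi_11 rho(1)] / [1 - phi_11 rho(1)] = [0.186 - (0.0143)(0.0143)] / [1 - (0.0143)(0.0143)]
         = 0.18579551 / 0.99979551 = 0.185834.
  Update: phi_21 = phi_11 - phi_22 phi_11 = 0.0143 - (0.185834)(0.0143) = 0.011643.
Step k = 3:
  phi_33 = [rho(3) - phi_21 rho(2) - phi_22 rho(1)] / [1 - phi_21 rho(1) - phi_22 rho(2)]
    numerator   = 0.1535 - (0.011643)(0.186) - (0.185834)(0.0143) = 0.14867706
    denominator = 1 - (0.011643)(0.0143) - (0.185834)(0.186) = 0.96526848
  phi_33 = 0.14867706 / 0.96526848 = 0.154.
Therefore phi_{33} = 0.1540.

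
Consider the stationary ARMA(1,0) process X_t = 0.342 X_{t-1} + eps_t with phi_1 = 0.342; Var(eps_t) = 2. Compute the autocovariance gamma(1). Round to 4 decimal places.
\gamma(1) = 0.7746

Multiply the model equation by X_{t-k} and take expectations. With theta_0 = psi_0 = 1 and psi_j the MA(infinity) weights, this gives
  gamma(k) - sum_i phi_i gamma(k-i) = c_k,
  c_k = sigma^2 * sum_{j=k..q} theta_j psi_{j-k}   (c_k = 0 for k > q),
using gamma(-m) = gamma(m).
Pure AR (q = 0): c_0 = sigma^2 = 2, c_k = 0 for k >= 1.
Equations for k = 0 and k = 1 (AR order 1):
  gamma(0) = phi_1 gamma(1) + c_0
  gamma(1) = phi_1 gamma(0) + c_1
Substituting the second into the first: gamma(0) (1 - phi_1^2) = c_0 + phi_1 c_1, so
  gamma(0) = c_0 / (1 - phi_1^2) = 2 / (1 - (0.342)^2) = 2 / 0.883036 = 2.264913.
  gamma(1) = phi_1 gamma(0) = (0.342)(2.264913) = 0.7746.
Therefore gamma(1) = 0.7746 (to 4 decimal places).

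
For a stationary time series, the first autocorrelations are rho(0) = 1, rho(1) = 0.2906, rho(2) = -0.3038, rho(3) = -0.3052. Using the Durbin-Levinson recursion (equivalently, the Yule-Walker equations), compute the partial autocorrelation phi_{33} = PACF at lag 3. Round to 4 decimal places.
\phi_{33} = -0.0749

The PACF at lag k is phi_{kk}, the last component of the solution
to the Yule-Walker system G_k phi = r_k where
  (G_k)_{ij} = rho(|i - j|), (r_k)_i = rho(i), i,j = 1..k.
Equivalently, Durbin-Levinson gives phi_{kk} iteratively:
  phi_{11} = rho(1)
  phi_{kk} = [rho(k) - sum_{j=1..k-1} phi_{k-1,j} rho(k-j)]
            / [1 - sum_{j=1..k-1} phi_{k-1,j} rho(j)],
  phi_{k,j} = phi_{k-1,j} - phi_{kk} phi_{k-1,k-j},  j = 1..k-1.
Step k = 1:
  phi_11 = rho(1) = 0.2906.
Step k = 2:
  phi_22 = [rho(2) - phi_11 rho(1)] / [1 - phi_11 rho(1)] = [-0.3038 - (0.2906)(0.2906)] / [1 - (0.2906)(0.2906)]
         = -0.38824836 / 0.91555164 = -0.424059.
  Update: phi_21 = phi_11 - phi_22 phi_11 = 0.2906 - (-0.424059)(0.2906) = 0.413832.
Step k = 3:
  phi_33 = [rho(3) - phi_21 rho(2) - phi_22 rho(1)] / [1 - phi_21 rho(1) - phi_22 rho(2)]
    numerator   = -0.3052 - (0.413832)(-0.3038) - (-0.424059)(0.2906) = -0.05624625
    denominator = 1 - (0.413832)(0.2906) - (-0.424059)(-0.3038) = 0.75091124
  phi_33 = -0.05624625 / 0.75091124 = -0.0749.
Therefore phi_{33} = -0.0749.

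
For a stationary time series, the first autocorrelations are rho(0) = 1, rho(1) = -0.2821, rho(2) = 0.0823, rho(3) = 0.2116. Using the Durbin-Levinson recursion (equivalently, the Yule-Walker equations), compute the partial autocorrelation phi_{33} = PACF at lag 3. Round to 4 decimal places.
\phi_{33} = 0.2560

The PACF at lag k is phi_{kk}, the last component of the solution
to the Yule-Walker system G_k phi = r_k where
  (G_k)_{ij} = rho(|i - j|), (r_k)_i = rho(i), i,j = 1..k.
Equivalently, Durbin-Levinson gives phi_{kk} iteratively:
  phi_{11} = rho(1)
  phi_{kk} = [rho(k) - sum_{j=1..k-1} phi_{k-1,j} rho(k-j)]
            / [1 - sum_{j=1..k-1} phi_{k-1,j} rho(j)],
  phi_{k,j} = phi_{k-1,j} - phi_{kk} phi_{k-1,k-j},  j = 1..k-1.
Step k = 1:
  phi_11 = rho(1) = -0.2821.
Step k = 2:
  phi_22 = [rho(2) - phi_11 rho(1)] / [1 - phi_11 rho(1)] = [0.0823 - (-0.2821)(-0.2821)] / [1 - (-0.2821)(-0.2821)]
         = 0.00271959 / 0.92041959 = 0.002955.
  Update: phi_21 = phi_11 - phi_22 phi_11 = -0.2821 - (0.002955)(-0.2821) = -0.281266.
Step k = 3:
  phi_33 = [rho(3) - phi_21 rho(2) - phi_22 rho(1)] / [1 - phi_21 rho(1) - phi_22 rho(2)]
    numerator   = 0.2116 - (-0.281266)(0.0823) - (0.002955)(-0.2821) = 0.23558176
    denominator = 1 - (-0.281266)(-0.2821) - (0.002955)(0.0823) = 0.92041155
  phi_33 = 0.23558176 / 0.92041155 = 0.256.
Therefore phi_{33} = 0.2560.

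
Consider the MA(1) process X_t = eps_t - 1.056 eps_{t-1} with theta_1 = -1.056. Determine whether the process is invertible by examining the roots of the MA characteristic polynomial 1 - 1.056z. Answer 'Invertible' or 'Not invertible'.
\text{Not invertible}

The MA(q) characteristic polynomial is P(z) = 1 - 1.056z.
Invertibility requires all roots to lie outside the unit circle, i.e. |z| > 1 for every root.
This is linear in z: 1 + (-1.056) z = 0  =>  z = -1/(-1.056) = 0.94697,  |z| = 0.94697.
Moduli of all roots: 0.9470.
All moduli strictly greater than 1? No.
Verdict: Not invertible.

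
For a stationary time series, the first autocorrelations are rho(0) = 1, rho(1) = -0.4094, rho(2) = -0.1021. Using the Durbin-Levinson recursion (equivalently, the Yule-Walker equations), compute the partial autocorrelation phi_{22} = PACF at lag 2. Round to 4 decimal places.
\phi_{22} = -0.3240

The PACF at lag k is phi_{kk}, the last component of the solution
to the Yule-Walker system G_k phi = r_k where
  (G_k)_{ij} = rho(|i - j|), (r_k)_i = rho(i), i,j = 1..k.
Equivalently, Durbin-Levinson gives phi_{kk} iteratively:
  phi_{11} = rho(1)
  phi_{kk} = [rho(k) - sum_{j=1..k-1} phi_{k-1,j} rho(k-j)]
            / [1 - sum_{j=1..k-1} phi_{k-1,j} rho(j)],
  phi_{k,j} = phi_{k-1,j} - phi_{kk} phi_{k-1,k-j},  j = 1..k-1.
Step k = 1:
  phi_11 = rho(1) = -0.4094.
Step k = 2:
  phi_22 = [rho(2) - phi_11 rho(1)] / [1 - phi_11 rho(1)] = [-0.1021 - (-0.4094)(-0.4094)] / [1 - (-0.4094)(-0.4094)]
         = -0.26970836 / 0.83239164 = -0.324.
Therefore phi_{22} = -0.3240.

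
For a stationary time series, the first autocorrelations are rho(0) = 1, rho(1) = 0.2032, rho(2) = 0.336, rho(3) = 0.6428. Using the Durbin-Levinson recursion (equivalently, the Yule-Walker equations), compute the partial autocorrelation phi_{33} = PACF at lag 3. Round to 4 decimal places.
\phi_{33} = 0.6140

The PACF at lag k is phi_{kk}, the last component of the solution
to the Yule-Walker system G_k phi = r_k where
  (G_k)_{ij} = rho(|i - j|), (r_k)_i = rho(i), i,j = 1..k.
Equivalently, Durbin-Levinson gives phi_{kk} iteratively:
  phi_{11} = rho(1)
  phi_{kk} = [rho(k) - sum_{j=1..k-1} phi_{k-1,j} rho(k-j)]
            / [1 - sum_{j=1..k-1} phi_{k-1,j} rho(j)],
  phi_{k,j} = phi_{k-1,j} - phi_{kk} phi_{k-1,k-j},  j = 1..k-1.
Step k = 1:
  phi_11 = rho(1) = 0.2032.
Step k = 2:
  phi_22 = [rho(2) - phi_11 rho(1)] / [1 - phi_11 rho(1)] = [0.336 - (0.2032)(0.2032)] / [1 - (0.2032)(0.2032)]
         = 0.29470976 / 0.95870976 = 0.307402.
  Update: phi_21 = phi_11 - phi_22 phi_11 = 0.2032 - (0.307402)(0.2032) = 0.140736.
Step k = 3:
  phi_33 = [rho(3) - phi_21 rho(2) - phi_22 rho(1)] / [1 - phi_21 rho(1) - phi_22 rho(2)]
    numerator   = 0.6428 - (0.140736)(0.336) - (0.307402)(0.2032) = 0.53304858
    denominator = 1 - (0.140736)(0.2032) - (0.307402)(0.336) = 0.86811525
  phi_33 = 0.53304858 / 0.86811525 = 0.614.
Therefore phi_{33} = 0.6140.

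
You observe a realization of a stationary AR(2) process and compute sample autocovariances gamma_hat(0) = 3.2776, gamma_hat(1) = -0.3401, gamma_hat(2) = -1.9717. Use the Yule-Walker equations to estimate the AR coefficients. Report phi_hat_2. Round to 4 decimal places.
\hat\phi_{2} = -0.6190

The Yule-Walker equations for an AR(p) process read, in matrix form,
  Gamma_p phi = r_p,   with   (Gamma_p)_{ij} = gamma(|i - j|),
                       (r_p)_i = gamma(i),   i,j = 1..p.
Substitute the sample gammas (Toeplitz matrix and right-hand side of size 2):
  Gamma_p = [[3.2776, -0.3401], [-0.3401, 3.2776]]
  r_p     = [-0.3401, -1.9717]
Written out:
  3.2776 phi_1 - 0.3401 phi_2 = -0.3401
  -0.3401 phi_1 + 3.2776 phi_2 = -1.9717
Solve by Cramer's rule:
  det = gamma(0)^2 - gamma(1)^2 = (3.2776)^2 - (-0.3401)^2 = 10.74266176 - 0.11566801 = 10.62699375
  phi_hat_1 = [gamma(1) gamma(0) - gamma(1) gamma(2)] / det = [(-0.3401)(3.2776) - (-0.3401)(-1.9717)] / 10.62699375 = -1.78528693 / 10.62699375 = -0.168
  phi_hat_2 = [gamma(0) gamma(2) - gamma(1)^2] / det = [(3.2776)(-1.9717) - (-0.3401)^2] / 10.62699375 = -6.57811193 / 10.62699375 = -0.619
So phi_hat = [-0.1680, -0.6190].
Therefore phi_hat_2 = -0.6190.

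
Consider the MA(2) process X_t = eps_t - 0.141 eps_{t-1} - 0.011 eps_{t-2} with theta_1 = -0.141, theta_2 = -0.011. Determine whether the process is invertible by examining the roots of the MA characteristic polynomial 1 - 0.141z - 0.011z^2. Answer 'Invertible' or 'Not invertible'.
\text{Invertible}

The MA(q) characteristic polynomial is P(z) = 1 - 0.141z - 0.011z^2.
Invertibility requires all roots to lie outside the unit circle, i.e. |z| > 1 for every root.
Set 1 + (-0.141) z + (-0.011) z^2 = 0, i.e. a z^2 + b z + c = 0 with a = -0.011, b = -0.141, c = 1.
Discriminant D = b^2 - 4ac = (-0.141)^2 - 4*(-0.011)*1 = 0.019881 - (-0.044) = 0.063881.
D >= 0, so the roots are real: z = (-b +/- sqrt(D)) / (2a) = (0.141 +/- 0.252747) / (-0.022).
  z_1 = (0.141 + 0.252747) / (-0.022) = -17.8976,   |z_1| = 17.8976.
  z_2 = (0.141 - 0.252747) / (-0.022) = 5.0794,   |z_2| = 5.0794.
Moduli of all roots: 17.8976, 5.0794.
All moduli strictly greater than 1? Yes.
Verdict: Invertible.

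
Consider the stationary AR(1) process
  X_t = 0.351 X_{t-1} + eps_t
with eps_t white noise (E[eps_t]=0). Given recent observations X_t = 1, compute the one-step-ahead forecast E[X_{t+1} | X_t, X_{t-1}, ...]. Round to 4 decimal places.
E[X_{t+1} \mid \mathcal F_t] = 0.3510

For an AR(p) model X_t = c + sum_i phi_i X_{t-i} + eps_t, the
one-step-ahead conditional mean is
  E[X_{t+1} | X_t, ...] = c + sum_i phi_i X_{t+1-i}.
Substitute known values:
  E[X_{t+1} | ...] = (0.351) * (1)
                   = 0.3510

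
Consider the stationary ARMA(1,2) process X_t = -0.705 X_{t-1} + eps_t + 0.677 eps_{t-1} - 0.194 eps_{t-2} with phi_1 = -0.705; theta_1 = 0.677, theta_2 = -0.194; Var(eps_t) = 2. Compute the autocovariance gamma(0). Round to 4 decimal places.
\gamma(0) = 2.1223

Multiply the model equation by X_{t-k} and take expectations. With theta_0 = psi_0 = 1 and psi_j the MA(infinity) weights, this gives
  gamma(k) - sum_i phi_i gamma(k-i) = c_k,
  c_k = sigma^2 * sum_{j=k..q} theta_j psi_{j-k}   (c_k = 0 for k > q),
using gamma(-m) = gamma(m).
psi-weights needed (psi_j = theta_j + sum_i phi_i psi_{j-i}):
  psi_1 = theta_1 + phi_1 = 0.677 + (-0.705) = -0.028
  psi_2 = theta_2 + phi_1 psi_1 = -0.194 + (-0.705)(-0.028) = -0.17426
Right-hand sides:
  c_0 = sigma^2 (1 + theta_1 psi_1 + theta_2 psi_2) = 2 * (1 + (0.677)(-0.028) + (-0.194)(-0.17426)) = 2 * 1.01485 = 2.029701
  c_1 = sigma^2 (theta_1 + theta_2 psi_1) = 2 * (0.677 + (-0.194)(-0.028)) = 1.364864
  c_2 = sigma^2 theta_2 = 2 * (-0.194) = -0.388
Equations for k = 0 and k = 1 (AR order 1):
  gamma(0) = phi_1 gamma(1) + c_0
  gamma(1) = phi_1 gamma(0) + c_1
Substituting the second into the first: gamma(0) (1 - phi_1^2) = c_0 + phi_1 c_1, so
  gamma(0) = (c_0 + phi_1 c_1) / (1 - phi_1^2) = (2.029701 + (-0.705)(1.364864)) / (1 - (-0.705)^2) = 1.067472 / 0.502975 = 2.122316.
Therefore gamma(0) = 2.1223 (to 4 decimal places).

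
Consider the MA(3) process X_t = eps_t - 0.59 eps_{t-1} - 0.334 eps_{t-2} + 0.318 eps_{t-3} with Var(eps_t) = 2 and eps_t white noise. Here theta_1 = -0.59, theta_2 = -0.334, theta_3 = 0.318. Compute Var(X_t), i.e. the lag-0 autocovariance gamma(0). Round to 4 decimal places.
\gamma(0) = 3.1216

For an MA(q) process X_t = eps_t + sum_i theta_i eps_{t-i} with
Var(eps_t) = sigma^2, the variance is
  gamma(0) = sigma^2 * (1 + sum_i theta_i^2).
  sum_i theta_i^2 = (-0.59)^2 + (-0.334)^2 + (0.318)^2 = 0.3481 + 0.111556 + 0.101124 = 0.56078.
  gamma(0) = 2 * (1 + 0.56078) = 2 * 1.56078 = 3.12156, which rounds to 3.1216.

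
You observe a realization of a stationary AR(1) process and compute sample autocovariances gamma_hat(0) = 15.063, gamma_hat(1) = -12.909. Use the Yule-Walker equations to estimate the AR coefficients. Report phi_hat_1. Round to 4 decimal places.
\hat\phi_{1} = -0.8570

The Yule-Walker equations for an AR(p) process read, in matrix form,
  Gamma_p phi = r_p,   with   (Gamma_p)_{ij} = gamma(|i - j|),
                       (r_p)_i = gamma(i),   i,j = 1..p.
Substitute the sample gammas (Toeplitz matrix and right-hand side of size 1):
  Gamma_p = [[15.063]]
  r_p     = [-12.909]
With p = 1 this is the single equation gamma(0) phi_1 = gamma(1):
  phi_hat_1 = gamma(1) / gamma(0) = -12.909 / 15.063 = -0.8570.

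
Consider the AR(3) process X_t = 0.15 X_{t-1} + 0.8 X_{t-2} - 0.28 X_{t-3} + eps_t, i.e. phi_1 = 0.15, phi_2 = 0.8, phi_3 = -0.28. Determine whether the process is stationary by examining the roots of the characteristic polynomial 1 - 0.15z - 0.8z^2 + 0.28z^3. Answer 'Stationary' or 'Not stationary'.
\text{Stationary}

The AR(p) characteristic polynomial is P(z) = 1 - 0.15z - 0.8z^2 + 0.28z^3.
Stationarity requires all roots to lie outside the unit circle, i.e. |z| > 1 for every root.
Degree 3: look for a simple real root z0 first, then factor out (1 - z/z0) and solve the remaining quadratic.
Testing z0 = 2.5: P(2.5) = 1 + (-0.15)(2.5) + (-0.8)(2.5)^2 + (0.28)(2.5)^3
  = 1 + (-0.375) + (-5) + (4.375) = 0.  So z_0 = 2.5 is a root, |z_0| = 2.5.
Divide out the factor (1 - 0.4 z) = (1 - z/z0) (since 1/z0 = 0.4):
  P(z) = (1 - 0.4 z)(1 + (0.25) z + (-0.7) z^2)
  [check: z-coef 0.25 - (0.4) = -0.15; z^2-coef -0.7 - (0.4)(0.25) = -0.8; z^3-coef -(0.4)(-0.7) = 0.28.]
Remaining roots from the quadratic factor 1 + (0.25) z + (-0.7) z^2:
  Set 1 + (0.25) z + (-0.7) z^2 = 0, i.e. a z^2 + b z + c = 0 with a = -0.7, b = 0.25, c = 1.
  Discriminant D = b^2 - 4ac = (0.25)^2 - 4*(-0.7)*1 = 0.0625 - (-2.8) = 2.8625.
  D >= 0, so the roots are real: z = (-b +/- sqrt(D)) / (2a) = (-0.25 +/- 1.691892) / (-1.4).
    z_1 = (-0.25 + 1.691892) / (-1.4) = -1.0299,   |z_1| = 1.0299.
    z_2 = (-0.25 - 1.691892) / (-1.4) = 1.3871,   |z_2| = 1.3871.
Moduli of all roots: 2.5000, 1.0299, 1.3871.
All moduli strictly greater than 1? Yes.
Verdict: Stationary.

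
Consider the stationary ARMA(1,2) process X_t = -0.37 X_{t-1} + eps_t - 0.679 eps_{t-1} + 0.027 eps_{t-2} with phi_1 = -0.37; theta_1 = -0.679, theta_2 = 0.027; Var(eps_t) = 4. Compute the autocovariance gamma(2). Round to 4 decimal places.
\gamma(2) = 2.4144

Multiply the model equation by X_{t-k} and take expectations. With theta_0 = psi_0 = 1 and psi_j the MA(infinity) weights, this gives
  gamma(k) - sum_i phi_i gamma(k-i) = c_k,
  c_k = sigma^2 * sum_{j=k..q} theta_j psi_{j-k}   (c_k = 0 for k > q),
using gamma(-m) = gamma(m).
psi-weights needed (psi_j = theta_j + sum_i phi_i psi_{j-i}):
  psi_1 = theta_1 + phi_1 = -0.679 + (-0.37) = -1.049
  psi_2 = theta_2 + phi_1 psi_1 = 0.027 + (-0.37)(-1.049) = 0.41513
Right-hand sides:
  c_0 = sigma^2 (1 + theta_1 psi_1 + theta_2 psi_2) = 4 * (1 + (-0.679)(-1.049) + (0.027)(0.41513)) = 4 * 1.72348 = 6.893918
  c_1 = sigma^2 (theta_1 + theta_2 psi_1) = 4 * (-0.679 + (0.027)(-1.049)) = -2.829292
  c_2 = sigma^2 theta_2 = 4 * (0.027) = 0.108
Equations for k = 0 and k = 1 (AR order 1):
  gamma(0) = phi_1 gamma(1) + c_0
  gamma(1) = phi_1 gamma(0) + c_1
Substituting the second into the first: gamma(0) (1 - phi_1^2) = c_0 + phi_1 c_1, so
  gamma(0) = (c_0 + phi_1 c_1) / (1 - phi_1^2) = (6.893918 + (-0.37)(-2.829292)) / (1 - (-0.37)^2) = 7.940756 / 0.8631 = 9.200274.
  gamma(1) = phi_1 gamma(0) + c_1 = (-0.37)(9.200274) + (-2.829292) = -6.233393.
For k = 2: gamma(2) = phi_1 gamma(1) + c_2
  = (-0.37)(-6.233393) + (0.108) = 2.414355.
Therefore gamma(2) = 2.4144 (to 4 decimal places).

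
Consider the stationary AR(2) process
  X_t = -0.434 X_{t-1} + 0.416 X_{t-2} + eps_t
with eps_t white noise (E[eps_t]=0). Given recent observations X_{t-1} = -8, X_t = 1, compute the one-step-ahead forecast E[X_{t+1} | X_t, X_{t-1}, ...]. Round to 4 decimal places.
E[X_{t+1} \mid \mathcal F_t] = -3.7620

For an AR(p) model X_t = c + sum_i phi_i X_{t-i} + eps_t, the
one-step-ahead conditional mean is
  E[X_{t+1} | X_t, ...] = c + sum_i phi_i X_{t+1-i}.
Substitute known values:
  E[X_{t+1} | ...] = (-0.434) * (1) + (0.416) * (-8)
                   = -3.7620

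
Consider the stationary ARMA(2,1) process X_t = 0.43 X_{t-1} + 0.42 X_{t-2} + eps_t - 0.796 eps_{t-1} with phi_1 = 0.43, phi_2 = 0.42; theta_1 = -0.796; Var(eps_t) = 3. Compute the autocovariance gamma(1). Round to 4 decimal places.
\gamma(1) = -1.3988

Multiply the model equation by X_{t-k} and take expectations. With theta_0 = psi_0 = 1 and psi_j the MA(infinity) weights, this gives
  gamma(k) - sum_i phi_i gamma(k-i) = c_k,
  c_k = sigma^2 * sum_{j=k..q} theta_j psi_{j-k}   (c_k = 0 for k > q),
using gamma(-m) = gamma(m).
psi-weights needed (psi_j = theta_j + sum_i phi_i psi_{j-i}):
  psi_1 = theta_1 + phi_1 = -0.796 + (0.43) = -0.366
Right-hand sides:
  c_0 = sigma^2 (1 + theta_1 psi_1) = 3 * (1 + (-0.796)(-0.366)) = 3 * 1.291336 = 3.874008
  c_1 = sigma^2 theta_1 = 3 * (-0.796) = -2.388
  c_2 = 0
Equations for k = 0, 1, 2 (AR order 2, c_2 = 0):
  (E0) gamma(0) = phi_1 gamma(1) + phi_2 gamma(2) + c_0
  (E1) gamma(1) = phi_1 gamma(0) + phi_2 gamma(1) + c_1
  (E2) gamma(2) = phi_1 gamma(1) + phi_2 gamma(0)
From (E1): gamma(1) = A gamma(0) + B with
  A = phi_1 / (1 - phi_2) = 0.43 / 0.58 = 0.741379,   B = c_1 / (1 - phi_2) = -2.388 / 0.58 = -4.117241.
Insert (E2) into (E0): gamma(0) (1 - phi_2^2) = phi_1 (1 + phi_2) gamma(1) + c_0.
  phi_1 (1 + phi_2) = (0.43)(1.42) = 0.6106,   1 - phi_2^2 = 0.8236.
Replace gamma(1) by A gamma(0) + B and collect gamma(0):
  gamma(0) [0.8236 - (0.6106)(0.741379)] = (0.6106)(-4.117241) + 3.874008
  gamma(0) * 0.370914 = 1.36002
  gamma(0) = 1.36002 / 0.370914 = 3.666675.
  gamma(1) = A gamma(0) + B = (0.741379)(3.666675) + (-4.117241) = -1.398844.
Therefore gamma(1) = -1.3988 (to 4 decimal places).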